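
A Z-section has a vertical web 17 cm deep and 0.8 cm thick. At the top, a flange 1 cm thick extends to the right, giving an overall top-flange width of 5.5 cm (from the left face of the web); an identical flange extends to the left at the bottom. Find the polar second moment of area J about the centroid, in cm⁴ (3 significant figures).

Break the section into simple shapes (no overlaps), measuring from the bottom-left corner of the bounding box.
Web: 0.8 × 17, A = 13.6 cm², y = 8.5 cm, Ī = 327.53 cm⁴.
Top flange (beyond web): 4.7 × 1, A = 4.7 cm², y = 16.5 cm, Ī = 0.39167 cm⁴.
Bottom flange (beyond web): 4.7 × 1, A = 4.7 cm², y = 0.5 cm, Ī = 0.39167 cm⁴.
Centroid: ȳ = ΣA·y / ΣA = 8.5 cm.
Transfer each piece to the centroidal x-axis using Ī + A·d² with d = y − 8.5:
  web: d = 0 cm → contributes +327.53 cm⁴
  top flange (beyond web): d = 8 cm → contributes +301.19 cm⁴
  bottom flange (beyond web): d = -8 cm → contributes +301.19 cm⁴
Total I = 929.92 cm⁴.
For the y-axis: x̄ = 5.1 cm.
Repeating about the centroidal y-axis gives I_y = 89.117 cm⁴.
Polar second moment: J = I_x + I_y = 1 019 cm⁴.

J ≈ 1020 cm⁴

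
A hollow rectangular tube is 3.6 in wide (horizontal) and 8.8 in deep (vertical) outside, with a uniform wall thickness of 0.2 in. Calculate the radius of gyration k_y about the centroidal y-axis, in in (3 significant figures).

k_y ≈ 1.53 in

Treat the section as a set of non-overlapping primitives; coordinates are from the bounding-box lower-left.
Outer rectangle: 3.6 × 8.8, A = 31.68 in², x = 1.8 in, Ī = 34.214 in⁴.
Inner void (subtracted): 3.2 × 8.4, A = 26.88 in², x = 1.8 in, Ī = 22.938 in⁴.
By symmetry the centroid is at mid-width, x̄ = 1.8 in.
All pieces are centred on the centroidal y-axis, so I = ΣĪ (holes subtracted) = 11.277 in⁴.
Radius of gyration: k = √(I/A) = √(11.277 / 4.8) = 1.5328 in.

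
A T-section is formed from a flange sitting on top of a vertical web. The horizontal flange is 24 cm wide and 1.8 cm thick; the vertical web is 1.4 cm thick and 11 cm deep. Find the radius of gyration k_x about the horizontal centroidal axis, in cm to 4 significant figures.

k_x ≈ 3.284 cm

Decompose the section into non-overlapping parts with the origin at the bottom-left of its bounding rectangle.
Flange: 24 × 1.8, A = 43.2 cm², y = 11.9 cm, Ī = 11.664 cm⁴.
Web: 1.4 × 11, A = 15.4 cm², y = 5.5 cm, Ī = 155.283 cm⁴.
Centroid: ȳ = ΣA·y / ΣA = 10.2181 cm.
Transfer each piece to the horizontal centroidal axis using Ī + A·d² with d = y − 10.2181:
  flange: d = 1.68191 cm → contributes +133.869 cm⁴
  web: d = -4.71809 cm → contributes +498.093 cm⁴
Total I = 631.962 cm⁴.
Radius of gyration: k = √(I/A) = √(631.962 / 58.6) = 3.28395 cm.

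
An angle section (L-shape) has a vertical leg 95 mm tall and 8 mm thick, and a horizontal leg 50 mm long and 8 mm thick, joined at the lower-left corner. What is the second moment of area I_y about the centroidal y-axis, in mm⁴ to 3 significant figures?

I_y ≈ 1.99 × 10⁵ mm⁴

Decompose the section into non-overlapping parts with the origin at the bottom-left of its bounding rectangle.
Vertical leg: 8 × 95, A = 760 mm², x = 4 mm, Ī = 4053.3 mm⁴.
Horizontal leg (remainder): 42 × 8, A = 336 mm², x = 29 mm, Ī = 49 392 mm⁴.
Centroid: x̄ = ΣA·x / ΣA = 11.664 mm.
Transfer each piece to the centroidal y-axis using Ī + A·d² with d = x − 11.664:
  vertical leg: d = -7.6642 mm → contributes +48 696 mm⁴
  horizontal leg (remainder): d = 17.336 mm → contributes +150 370 mm⁴
Total I = 199 066 mm⁴.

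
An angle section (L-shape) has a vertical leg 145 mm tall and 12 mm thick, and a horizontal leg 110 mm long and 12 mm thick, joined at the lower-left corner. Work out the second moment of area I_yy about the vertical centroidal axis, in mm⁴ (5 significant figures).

Treat the section as a set of non-overlapping primitives; coordinates are from the bounding-box lower-left.
Vertical leg: 12 × 145, A = 1 740 mm², x = 6 mm, Ī = 20 880 mm⁴.
Horizontal leg (remainder): 98 × 12, A = 1 176 mm², x = 61 mm, Ī = 941 192 mm⁴.
Centroid: x̄ = ΣA·x / ΣA = 28.18107 mm.
Transfer each piece to the vertical centroidal axis using Ī + A·d² with d = x − 28.18107:
  vertical leg: d = -22.18107 mm → contributes +876959.8 mm⁴
  horizontal leg (remainder): d = 32.81893 mm → contributes +2 207 841 mm⁴
Total I = 3 084 800 mm⁴.

I_yy ≈ 3.0848 × 10⁶ mm⁴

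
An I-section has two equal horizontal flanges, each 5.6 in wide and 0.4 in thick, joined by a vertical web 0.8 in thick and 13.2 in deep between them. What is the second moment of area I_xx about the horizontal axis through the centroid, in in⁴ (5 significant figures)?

I_xx ≈ 360.55 in⁴

Split into non-overlapping primitives; take the origin at the lower-left of the bounding box.
Bottom flange: 5.6 × 0.4, A = 2.24 in², y = 0.2 in, Ī = 0.02986667 in⁴.
Web: 0.8 × 13.2, A = 10.56 in², y = 7 in, Ī = 153.3312 in⁴.
Top flange: 5.6 × 0.4, A = 2.24 in², y = 13.8 in, Ī = 0.02986667 in⁴.
By symmetry the centroid is at mid-height, ȳ = 7 in.
Transfer each piece to the horizontal axis through the centroid using Ī + A·d² with d = y − 7:
  bottom flange: d = -6.8 in → contributes +103.6075 in⁴
  web: d = 0 in → contributes +153.3312 in⁴
  top flange: d = 6.8 in → contributes +103.6075 in⁴
Total I = 360.5461 in⁴.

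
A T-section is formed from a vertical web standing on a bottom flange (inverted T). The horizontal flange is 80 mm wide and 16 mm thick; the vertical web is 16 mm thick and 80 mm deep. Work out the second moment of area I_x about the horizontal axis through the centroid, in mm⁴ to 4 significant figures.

I_x ≈ 2.185 × 10⁶ mm⁴

Decompose the section into non-overlapping parts with the origin at the bottom-left of its bounding rectangle.
Flange: 80 × 16, A = 1 280 mm², y = 8 mm, Ī = 27306.7 mm⁴.
Web: 16 × 80, A = 1 280 mm², y = 56 mm, Ī = 682 667 mm⁴.
Centroid: ȳ = ΣA·y / ΣA = 32 mm.
Transfer each piece to the horizontal axis through the centroid using Ī + A·d² with d = y − 32:
  flange: d = -24 mm → contributes +764 587 mm⁴
  web: d = 24 mm → contributes +1 419 947 mm⁴
Total I = 2 184 533 mm⁴.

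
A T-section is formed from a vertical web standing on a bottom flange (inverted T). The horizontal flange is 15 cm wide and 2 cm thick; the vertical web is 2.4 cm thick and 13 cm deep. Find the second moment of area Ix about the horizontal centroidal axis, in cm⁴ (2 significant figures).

Ix ≈ 1300 cm⁴

Treat the section as a set of non-overlapping primitives; coordinates are from the bounding-box lower-left.
Flange: 15 × 2, A = 30 cm², y = 1 cm, Ī = 10 cm⁴.
Web: 2.4 × 13, A = 31.2 cm², y = 8.5 cm, Ī = 439.4 cm⁴.
Centroid: ȳ = ΣA·y / ΣA = 4.824 cm.
Transfer each piece to the horizontal centroidal axis using Ī + A·d² with d = y − 4.824:
  flange: d = -3.824 cm → contributes +448.6 cm⁴
  web: d = 3.676 cm → contributes +861.1 cm⁴
Total I = 1 310 cm⁴.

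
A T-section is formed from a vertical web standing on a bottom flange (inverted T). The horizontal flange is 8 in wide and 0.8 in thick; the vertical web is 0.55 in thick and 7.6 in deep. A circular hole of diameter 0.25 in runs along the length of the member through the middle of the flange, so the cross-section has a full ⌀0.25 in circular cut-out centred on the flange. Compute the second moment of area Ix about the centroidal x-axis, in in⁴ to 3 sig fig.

Ix ≈ 64.9 in⁴

Decompose the section into non-overlapping parts with the origin at the bottom-left of its bounding rectangle.
Flange: 8 × 0.8, A = 6.4 in², y = 0.4 in, Ī = 0.34133 in⁴.
Web: 0.55 × 7.6, A = 4.18 in², y = 4.6 in, Ī = 20.12 in⁴.
Hole (subtracted): ⌀0.25, A = 0.049087 in², y = 0.4 in, Ī = 0.00019175 in⁴.
Centroid: ȳ = ΣA·y / ΣA = 2.0671 in.
Transfer each piece to the centroidal x-axis using Ī + A·d² with d = y − 2.0671:
  flange: d = -1.6671 in → contributes +18.128 in⁴
  web: d = 2.5329 in → contributes +46.937 in⁴
  hole: d = -1.6671 in → contributes −0.13662 in⁴
Total I = 64.929 in⁴.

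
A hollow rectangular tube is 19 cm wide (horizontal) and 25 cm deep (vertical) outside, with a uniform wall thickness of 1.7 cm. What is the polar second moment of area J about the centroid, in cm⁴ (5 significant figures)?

Split into non-overlapping primitives; take the origin at the lower-left of the bounding box.
Outer rectangle: 19 × 25, A = 475 cm², y = 12.5 cm, Ī = 24739.58 cm⁴.
Inner void (subtracted): 15.6 × 21.6, A = 336.96 cm², y = 12.5 cm, Ī = 13 101 cm⁴.
By symmetry the centroid is at mid-height, ȳ = 12.5 cm.
All pieces are centred on the centroidal x-axis, so I = ΣĪ (holes subtracted) = 11638.58 cm⁴.
Repeating about the centroidal y-axis gives I_y = 7456.035 cm⁴.
Polar second moment: J = I_x + I_y = 19094.61 cm⁴.

J ≈ 1.9095 × 10⁴ cm⁴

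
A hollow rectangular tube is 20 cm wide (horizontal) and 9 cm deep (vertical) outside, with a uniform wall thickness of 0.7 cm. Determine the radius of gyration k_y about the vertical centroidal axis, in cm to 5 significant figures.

k_y ≈ 7.0575 cm

Treat the section as a set of non-overlapping primitives; coordinates are from the bounding-box lower-left.
Outer rectangle: 20 × 9, A = 180 cm², x = 10 cm, Ī = 6 000 cm⁴.
Inner void (subtracted): 18.6 × 7.6, A = 141.36 cm², x = 10 cm, Ī = 4075.409 cm⁴.
By symmetry the centroid is at mid-width, x̄ = 10 cm.
All pieces are centred on the vertical centroidal axis, so I = ΣĪ (holes subtracted) = 1924.591 cm⁴.
Radius of gyration: k = √(I/A) = √(1924.591 / 38.64) = 7.057497 cm.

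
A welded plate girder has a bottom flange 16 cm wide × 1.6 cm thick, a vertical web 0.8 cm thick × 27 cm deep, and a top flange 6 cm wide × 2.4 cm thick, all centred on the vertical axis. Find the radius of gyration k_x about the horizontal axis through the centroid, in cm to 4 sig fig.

Break the section into simple shapes (no overlaps), measuring from the bottom-left corner of the bounding box.
Bottom plate: 16 × 1.6, A = 25.6 cm², y = 0.8 cm, Ī = 5.46133 cm⁴.
Web plate: 0.8 × 27, A = 21.6 cm², y = 15.1 cm, Ī = 1312.2 cm⁴.
Top plate: 6 × 2.4, A = 14.4 cm², y = 29.8 cm, Ī = 6.912 cm⁴.
Centroid: ȳ = ΣA·y / ΣA = 12.5935 cm.
Transfer each piece to the horizontal axis through the centroid using Ī + A·d² with d = y − 12.5935:
  bottom plate: d = -11.7935 cm → contributes +3566.08 cm⁴
  web plate: d = 2.50649 cm → contributes +1447.9 cm⁴
  top plate: d = 17.2065 cm → contributes +4270.23 cm⁴
Total I = 9284.21 cm⁴.
Radius of gyration: k = √(I/A) = √(9284.21 / 61.6) = 12.2767 cm.

k_x ≈ 12.28 cm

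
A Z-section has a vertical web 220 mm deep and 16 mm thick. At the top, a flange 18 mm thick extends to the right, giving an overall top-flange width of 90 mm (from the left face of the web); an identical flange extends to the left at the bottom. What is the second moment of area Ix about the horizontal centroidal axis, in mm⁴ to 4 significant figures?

Treat the section as a set of non-overlapping primitives; coordinates are from the bounding-box lower-left.
Web: 16 × 220, A = 3 520 mm², y = 110 mm, Ī = 14 197 333 mm⁴.
Top flange (beyond web): 74 × 18, A = 1 332 mm², y = 211 mm, Ī = 35 964 mm⁴.
Bottom flange (beyond web): 74 × 18, A = 1 332 mm², y = 9 mm, Ī = 35 964 mm⁴.
Centroid: ȳ = ΣA·y / ΣA = 110 mm.
Transfer each piece to the horizontal centroidal axis using Ī + A·d² with d = y − 110:
  web: d = 0 mm → contributes +14 197 333 mm⁴
  top flange (beyond web): d = 101 mm → contributes +13 623 696 mm⁴
  bottom flange (beyond web): d = -101 mm → contributes +13 623 696 mm⁴
Total I = 41 444 725 mm⁴.

Ix ≈ 4.144 × 10⁷ mm⁴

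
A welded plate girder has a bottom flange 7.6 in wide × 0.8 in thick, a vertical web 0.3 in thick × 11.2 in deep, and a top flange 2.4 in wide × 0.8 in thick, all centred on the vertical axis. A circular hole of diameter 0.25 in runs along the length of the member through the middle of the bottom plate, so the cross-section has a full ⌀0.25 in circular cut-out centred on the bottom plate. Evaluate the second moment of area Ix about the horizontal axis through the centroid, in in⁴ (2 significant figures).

Ix ≈ 270 in⁴

Break the section into simple shapes (no overlaps), measuring from the bottom-left corner of the bounding box.
Bottom plate: 7.6 × 0.8, A = 6.08 in², y = 0.4 in, Ī = 0.3243 in⁴.
Web plate: 0.3 × 11.2, A = 3.36 in², y = 6.4 in, Ī = 35.12 in⁴.
Top plate: 2.4 × 0.8, A = 1.92 in², y = 12.4 in, Ī = 0.1024 in⁴.
Hole (subtracted): ⌀0.25, A = 0.04909 in², y = 0.4 in, Ī = 0.0001917 in⁴.
Centroid: ȳ = ΣA·y / ΣA = 4.219 in.
Transfer each piece to the horizontal axis through the centroid using Ī + A·d² with d = y − 4.219:
  bottom plate: d = -3.819 in → contributes +89.01 in⁴
  web plate: d = 2.181 in → contributes +51.1 in⁴
  top plate: d = 8.181 in → contributes +128.6 in⁴
  hole: d = -3.819 in → contributes −0.7162 in⁴
Total I = 268 in⁴.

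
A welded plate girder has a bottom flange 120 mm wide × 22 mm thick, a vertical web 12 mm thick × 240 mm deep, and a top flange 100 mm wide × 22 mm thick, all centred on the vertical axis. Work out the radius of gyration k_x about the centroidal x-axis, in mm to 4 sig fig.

k_x ≈ 111.9 mm

Split into non-overlapping primitives; take the origin at the lower-left of the bounding box.
Bottom plate: 120 × 22, A = 2 640 mm², y = 11 mm, Ī = 106 480 mm⁴.
Web plate: 12 × 240, A = 2 880 mm², y = 142 mm, Ī = 13 824 000 mm⁴.
Top plate: 100 × 22, A = 2 200 mm², y = 273 mm, Ī = 88733.3 mm⁴.
Centroid: ȳ = ΣA·y / ΣA = 134.534 mm.
Transfer each piece to the centroidal x-axis using Ī + A·d² with d = y − 134.534:
  bottom plate: d = -123.534 mm → contributes +40 394 384 mm⁴
  web plate: d = 7.46632 mm → contributes +13 984 548 mm⁴
  top plate: d = 138.466 mm → contributes +42 269 162 mm⁴
Total I = 96 648 095 mm⁴.
Radius of gyration: k = √(I/A) = √(96 648 095 / 7 720) = 111.889 mm.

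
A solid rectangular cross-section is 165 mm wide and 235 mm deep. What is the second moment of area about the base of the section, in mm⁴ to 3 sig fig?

I_base ≈ 7.14 × 10⁸ mm⁴

The section: 165 × 235, A = 38 775 mm², y = 117.5 mm, Ī = 178 445 781 mm⁴.
Transfer it to a horizontal axis along the bottom face using Ī + A·d² with d = y − 0:
  the section: d = 117.5 mm → contributes +713 783 125 mm⁴
Total I = 713 783 125 mm⁴.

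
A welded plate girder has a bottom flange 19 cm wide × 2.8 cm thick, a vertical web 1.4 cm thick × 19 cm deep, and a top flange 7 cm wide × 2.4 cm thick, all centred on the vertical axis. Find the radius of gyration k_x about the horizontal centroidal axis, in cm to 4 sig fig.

Treat the section as a set of non-overlapping primitives; coordinates are from the bounding-box lower-left.
Bottom plate: 19 × 2.8, A = 53.2 cm², y = 1.4 cm, Ī = 34.7573 cm⁴.
Web plate: 1.4 × 19, A = 26.6 cm², y = 12.3 cm, Ī = 800.217 cm⁴.
Top plate: 7 × 2.4, A = 16.8 cm², y = 23 cm, Ī = 8.064 cm⁴.
Centroid: ȳ = ΣA·y / ΣA = 8.15797 cm.
Transfer each piece to the horizontal centroidal axis using Ī + A·d² with d = y − 8.15797:
  bottom plate: d = -6.75797 cm → contributes +2464.41 cm⁴
  web plate: d = 4.14203 cm → contributes +1256.58 cm⁴
  top plate: d = 14.842 cm → contributes +3708.87 cm⁴
Total I = 7429.85 cm⁴.
Radius of gyration: k = √(I/A) = √(7429.85 / 96.6) = 8.77004 cm.

k_x ≈ 8.770 cm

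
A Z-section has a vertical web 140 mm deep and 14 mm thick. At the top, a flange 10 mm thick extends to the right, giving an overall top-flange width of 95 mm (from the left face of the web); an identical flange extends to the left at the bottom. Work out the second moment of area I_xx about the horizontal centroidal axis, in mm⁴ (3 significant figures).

Break the section into simple shapes (no overlaps), measuring from the bottom-left corner of the bounding box.
Web: 14 × 140, A = 1 960 mm², y = 70 mm, Ī = 3 201 333 mm⁴.
Top flange (beyond web): 81 × 10, A = 810 mm², y = 135 mm, Ī = 6 750 mm⁴.
Bottom flange (beyond web): 81 × 10, A = 810 mm², y = 5 mm, Ī = 6 750 mm⁴.
Centroid: ȳ = ΣA·y / ΣA = 70 mm.
Transfer each piece to the horizontal centroidal axis using Ī + A·d² with d = y − 70:
  web: d = 0 mm → contributes +3 201 333 mm⁴
  top flange (beyond web): d = 65 mm → contributes +3 429 000 mm⁴
  bottom flange (beyond web): d = -65 mm → contributes +3 429 000 mm⁴
Total I = 10 059 333 mm⁴.

I_xx ≈ 1.01 × 10⁷ mm⁴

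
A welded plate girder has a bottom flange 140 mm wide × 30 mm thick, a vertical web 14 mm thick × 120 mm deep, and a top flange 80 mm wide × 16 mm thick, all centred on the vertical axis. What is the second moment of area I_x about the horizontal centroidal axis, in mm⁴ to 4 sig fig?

I_x ≈ 2.464 × 10⁷ mm⁴

Treat the section as a set of non-overlapping primitives; coordinates are from the bounding-box lower-left.
Bottom plate: 140 × 30, A = 4 200 mm², y = 15 mm, Ī = 315 000 mm⁴.
Web plate: 14 × 120, A = 1 680 mm², y = 90 mm, Ī = 2 016 000 mm⁴.
Top plate: 80 × 16, A = 1 280 mm², y = 158 mm, Ī = 27306.7 mm⁴.
Centroid: ȳ = ΣA·y / ΣA = 58.162 mm.
Transfer each piece to the horizontal centroidal axis using Ī + A·d² with d = y − 58.162:
  bottom plate: d = -43.162 mm → contributes +8 139 429 mm⁴
  web plate: d = 31.838 mm → contributes +3 718 945 mm⁴
  top plate: d = 99.838 mm → contributes +12 785 865 mm⁴
Total I = 24 644 239 mm⁴.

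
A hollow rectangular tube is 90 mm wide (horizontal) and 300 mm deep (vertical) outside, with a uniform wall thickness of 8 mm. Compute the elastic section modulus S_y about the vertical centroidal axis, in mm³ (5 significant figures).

Treat the section as a set of non-overlapping primitives; coordinates are from the bounding-box lower-left.
Outer rectangle: 90 × 300, A = 27 000 mm², x = 45 mm, Ī = 18 225 000 mm⁴.
Inner void (subtracted): 74 × 284, A = 21 016 mm², x = 45 mm, Ī = 9 590 301 mm⁴.
By symmetry the centroid is at mid-width, x̄ = 45 mm.
All pieces are centred on the vertical centroidal axis, so I = ΣĪ (holes subtracted) = 8 634 699 mm⁴.
Extreme fibre distance c = 45 mm; S = I/c = 191882.2 mm³.

S_y ≈ 1.9188 × 10⁵ mm³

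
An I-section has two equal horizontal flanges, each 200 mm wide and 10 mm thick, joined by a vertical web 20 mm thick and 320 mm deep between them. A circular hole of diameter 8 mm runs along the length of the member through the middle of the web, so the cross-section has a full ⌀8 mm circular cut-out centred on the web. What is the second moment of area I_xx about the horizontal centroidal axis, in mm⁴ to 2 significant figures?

I_xx ≈ 1.6 × 10⁸ mm⁴

Treat the section as a set of non-overlapping primitives; coordinates are from the bounding-box lower-left.
Bottom flange: 200 × 10, A = 2 000 mm², y = 5 mm, Ī = 16 667 mm⁴.
Web: 20 × 320, A = 6 400 mm², y = 170 mm, Ī = 54 613 333 mm⁴.
Top flange: 200 × 10, A = 2 000 mm², y = 335 mm, Ī = 16 667 mm⁴.
Hole (subtracted): ⌀8, A = 50.27 mm², y = 170 mm, Ī = 201.1 mm⁴.
By symmetry the centroid is at mid-height, ȳ = 170 mm.
Transfer each piece to the horizontal centroidal axis using Ī + A·d² with d = y − 170:
  bottom flange: d = -165 mm → contributes +54 466 667 mm⁴
  web: d = 0 mm → contributes +54 613 333 mm⁴
  top flange: d = 165 mm → contributes +54 466 667 mm⁴
  hole: d = 0 mm → contributes −201.1 mm⁴
Total I = 163 546 466 mm⁴.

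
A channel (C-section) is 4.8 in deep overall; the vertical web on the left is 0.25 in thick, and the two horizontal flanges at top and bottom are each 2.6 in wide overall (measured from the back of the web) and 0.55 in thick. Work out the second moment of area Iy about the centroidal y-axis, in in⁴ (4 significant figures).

Split into non-overlapping primitives; take the origin at the lower-left of the bounding box.
Web: 0.25 × 4.8, A = 1.2 in², x = 0.125 in, Ī = 0.00625 in⁴.
Top flange (beyond web): 2.35 × 0.55, A = 1.2925 in², x = 1.425 in, Ī = 0.594819 in⁴.
Bottom flange (beyond web): 2.35 × 0.55, A = 1.2925 in², x = 1.425 in, Ī = 0.594819 in⁴.
Centroid: x̄ = ΣA·x / ΣA = 1.01285 in.
Transfer each piece to the centroidal y-axis using Ī + A·d² with d = x − 1.01285:
  web: d = -0.887847 in → contributes +0.952176 in⁴
  top flange (beyond web): d = 0.412153 in → contributes +0.814377 in⁴
  bottom flange (beyond web): d = 0.412153 in → contributes +0.814377 in⁴
Total I = 2.58093 in⁴.

Iy ≈ 2.581 in⁴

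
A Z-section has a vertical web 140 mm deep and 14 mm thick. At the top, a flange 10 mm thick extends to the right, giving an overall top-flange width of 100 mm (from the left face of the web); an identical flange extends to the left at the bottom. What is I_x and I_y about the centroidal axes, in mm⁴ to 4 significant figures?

Decompose the section into non-overlapping parts with the origin at the bottom-left of its bounding rectangle.
Web: 14 × 140, A = 1 960 mm², y = 70 mm, Ī = 3 201 333 mm⁴.
Top flange (beyond web): 86 × 10, A = 860 mm², y = 135 mm, Ī = 7166.67 mm⁴.
Bottom flange (beyond web): 86 × 10, A = 860 mm², y = 5 mm, Ī = 7166.67 mm⁴.
Centroid: ȳ = ΣA·y / ΣA = 70 mm.
Transfer each piece to the centroidal x-axis using Ī + A·d² with d = y − 70:
  web: d = 0 mm → contributes +3 201 333 mm⁴
  top flange (beyond web): d = 65 mm → contributes +3 640 667 mm⁴
  bottom flange (beyond web): d = -65 mm → contributes +3 640 667 mm⁴
Total I = 10 482 667 mm⁴.
For the y-axis: x̄ = 93 mm.
Repeating about the centroidal y-axis gives I_y = 5 392 107 mm⁴.

I_x ≈ 1.048 × 10⁷ mm⁴, I_y ≈ 5.392 × 10⁶ mm⁴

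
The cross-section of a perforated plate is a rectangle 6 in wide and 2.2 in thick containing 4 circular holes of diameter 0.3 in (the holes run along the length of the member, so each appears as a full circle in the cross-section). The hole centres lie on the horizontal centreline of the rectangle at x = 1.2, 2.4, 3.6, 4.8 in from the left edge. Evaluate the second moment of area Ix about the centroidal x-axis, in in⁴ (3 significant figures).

Ix ≈ 5.32 in⁴

Break the section into simple shapes (no overlaps), measuring from the bottom-left corner of the bounding box.
Plate: 6 × 2.2, A = 13.2 in², y = 1.1 in, Ī = 5.324 in⁴.
Hole 1 (subtracted): ⌀0.3, A = 0.070686 in², y = 1.1 in, Ī = 0.00039761 in⁴.
Hole 2 (subtracted): ⌀0.3, A = 0.070686 in², y = 1.1 in, Ī = 0.00039761 in⁴.
Hole 3 (subtracted): ⌀0.3, A = 0.070686 in², y = 1.1 in, Ī = 0.00039761 in⁴.
Hole 4 (subtracted): ⌀0.3, A = 0.070686 in², y = 1.1 in, Ī = 0.00039761 in⁴.
By symmetry the centroid is at mid-height, ȳ = 1.1 in.
All pieces are centred on the centroidal x-axis, so I = ΣĪ (holes subtracted) = 5.3224 in⁴.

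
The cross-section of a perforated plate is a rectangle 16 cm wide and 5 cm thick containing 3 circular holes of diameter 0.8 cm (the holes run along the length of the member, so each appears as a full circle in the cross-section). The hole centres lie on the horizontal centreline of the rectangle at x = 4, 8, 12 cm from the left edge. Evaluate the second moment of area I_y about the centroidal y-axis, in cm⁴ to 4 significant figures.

Treat the section as a set of non-overlapping primitives; coordinates are from the bounding-box lower-left.
Plate: 16 × 5, A = 80 cm², x = 8 cm, Ī = 1706.67 cm⁴.
Hole 1 (subtracted): ⌀0.8, A = 0.502655 cm², x = 4 cm, Ī = 0.0201062 cm⁴.
Hole 2 (subtracted): ⌀0.8, A = 0.502655 cm², x = 8 cm, Ī = 0.0201062 cm⁴.
Hole 3 (subtracted): ⌀0.8, A = 0.502655 cm², x = 12 cm, Ī = 0.0201062 cm⁴.
By symmetry the centroid is at mid-width, x̄ = 8 cm.
Transfer each piece to the centroidal y-axis using Ī + A·d² with d = x − 8:
  plate: d = 0 cm → contributes +1706.67 cm⁴
  hole 1: d = -4 cm → contributes −8.06258 cm⁴
  hole 2: d = 0 cm → contributes −0.0201062 cm⁴
  hole 3: d = 4 cm → contributes −8.06258 cm⁴
Total I = 1690.52 cm⁴.

I_y ≈ 1691 cm⁴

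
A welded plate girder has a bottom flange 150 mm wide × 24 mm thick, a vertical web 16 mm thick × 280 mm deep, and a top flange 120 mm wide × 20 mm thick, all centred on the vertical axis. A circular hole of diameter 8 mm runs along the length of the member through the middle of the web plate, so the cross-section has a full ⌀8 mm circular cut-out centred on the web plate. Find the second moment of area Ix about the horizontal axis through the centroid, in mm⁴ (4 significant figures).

Ix ≈ 1.633 × 10⁸ mm⁴

Split into non-overlapping primitives; take the origin at the lower-left of the bounding box.
Bottom plate: 150 × 24, A = 3 600 mm², y = 12 mm, Ī = 172 800 mm⁴.
Web plate: 16 × 280, A = 4 480 mm², y = 164 mm, Ī = 29 269 333 mm⁴.
Top plate: 120 × 20, A = 2 400 mm², y = 314 mm, Ī = 80 000 mm⁴.
Hole (subtracted): ⌀8, A = 50.2655 mm², y = 164 mm, Ī = 201.062 mm⁴.
Centroid: ȳ = ΣA·y / ΣA = 146.051 mm.
Transfer each piece to the horizontal axis through the centroid using Ī + A·d² with d = y − 146.051:
  bottom plate: d = -134.051 mm → contributes +64 863 920 mm⁴
  web plate: d = 17.9487 mm → contributes +30 712 589 mm⁴
  top plate: d = 167.949 mm → contributes +67 776 224 mm⁴
  hole: d = 17.9487 mm → contributes −16394.3 mm⁴
Total I = 163 336 339 mm⁴.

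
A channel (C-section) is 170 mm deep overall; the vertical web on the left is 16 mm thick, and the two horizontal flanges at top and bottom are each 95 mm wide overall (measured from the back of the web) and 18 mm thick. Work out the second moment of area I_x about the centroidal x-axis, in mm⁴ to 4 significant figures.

I_x ≈ 2.305 × 10⁷ mm⁴

Treat the section as a set of non-overlapping primitives; coordinates are from the bounding-box lower-left.
Web: 16 × 170, A = 2 720 mm², y = 85 mm, Ī = 6 550 667 mm⁴.
Top flange (beyond web): 79 × 18, A = 1 422 mm², y = 161 mm, Ī = 38 394 mm⁴.
Bottom flange (beyond web): 79 × 18, A = 1 422 mm², y = 9 mm, Ī = 38 394 mm⁴.
By symmetry the centroid is at mid-height, ȳ = 85 mm.
Transfer each piece to the centroidal x-axis using Ī + A·d² with d = y − 85:
  web: d = 0 mm → contributes +6 550 667 mm⁴
  top flange (beyond web): d = 76 mm → contributes +8 251 866 mm⁴
  bottom flange (beyond web): d = -76 mm → contributes +8 251 866 mm⁴
Total I = 23 054 399 mm⁴.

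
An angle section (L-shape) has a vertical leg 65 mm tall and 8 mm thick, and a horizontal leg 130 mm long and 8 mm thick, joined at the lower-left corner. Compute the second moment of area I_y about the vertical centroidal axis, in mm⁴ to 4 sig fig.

Split into non-overlapping primitives; take the origin at the lower-left of the bounding box.
Vertical leg: 8 × 65, A = 520 mm², x = 4 mm, Ī = 2773.33 mm⁴.
Horizontal leg (remainder): 122 × 8, A = 976 mm², x = 69 mm, Ī = 1 210 565 mm⁴.
Centroid: x̄ = ΣA·x / ΣA = 46.4064 mm.
Transfer each piece to the vertical centroidal axis using Ī + A·d² with d = x − 46.4064:
  vertical leg: d = -42.4064 mm → contributes +937 892 mm⁴
  horizontal leg (remainder): d = 22.5936 mm → contributes +1 708 784 mm⁴
Total I = 2 646 676 mm⁴.

I_y ≈ 2.647 × 10⁶ mm⁴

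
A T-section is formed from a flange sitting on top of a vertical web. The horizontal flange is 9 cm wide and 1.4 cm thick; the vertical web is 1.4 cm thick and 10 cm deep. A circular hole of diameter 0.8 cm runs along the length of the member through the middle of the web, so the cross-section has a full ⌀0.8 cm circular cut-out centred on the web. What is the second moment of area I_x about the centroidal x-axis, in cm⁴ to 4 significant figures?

Break the section into simple shapes (no overlaps), measuring from the bottom-left corner of the bounding box.
Flange: 9 × 1.4, A = 12.6 cm², y = 10.7 cm, Ī = 2.058 cm⁴.
Web: 1.4 × 10, A = 14 cm², y = 5 cm, Ī = 116.667 cm⁴.
Hole (subtracted): ⌀0.8, A = 0.502655 cm², y = 5 cm, Ī = 0.0201062 cm⁴.
Centroid: ȳ = ΣA·y / ΣA = 7.752 cm.
Transfer each piece to the centroidal x-axis using Ī + A·d² with d = y − 7.752:
  flange: d = 2.948 cm → contributes +111.561 cm⁴
  web: d = -2.752 cm → contributes +222.696 cm⁴
  hole: d = -2.752 cm → contributes −3.82698 cm⁴
Total I = 330.43 cm⁴.

I_x ≈ 330.4 cm⁴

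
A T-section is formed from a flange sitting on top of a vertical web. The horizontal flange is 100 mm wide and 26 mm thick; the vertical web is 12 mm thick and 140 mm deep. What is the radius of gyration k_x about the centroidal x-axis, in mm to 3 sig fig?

k_x ≈ 48.1 mm

Break the section into simple shapes (no overlaps), measuring from the bottom-left corner of the bounding box.
Flange: 100 × 26, A = 2 600 mm², y = 153 mm, Ī = 146 467 mm⁴.
Web: 12 × 140, A = 1 680 mm², y = 70 mm, Ī = 2 744 000 mm⁴.
Centroid: ȳ = ΣA·y / ΣA = 120.42 mm.
Transfer each piece to the centroidal x-axis using Ī + A·d² with d = y − 120.42:
  flange: d = 32.579 mm → contributes +2 906 158 mm⁴
  web: d = -50.421 mm → contributes +7 014 951 mm⁴
Total I = 9 921 110 mm⁴.
Radius of gyration: k = √(I/A) = √(9 921 110 / 4 280) = 48.146 mm.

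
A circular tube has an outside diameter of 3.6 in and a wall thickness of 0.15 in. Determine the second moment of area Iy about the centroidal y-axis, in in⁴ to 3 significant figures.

Iy ≈ 2.42 in⁴

Break the section into simple shapes (no overlaps), measuring from the bottom-left corner of the bounding box.
Outer circle: ⌀3.6, A = 10.179 in², x = 1.8 in, Ī = 8.2448 in⁴.
Bore (subtracted): ⌀3.3, A = 8.553 in², x = 1.8 in, Ī = 5.8214 in⁴.
By symmetry the centroid is at mid-width, x̄ = 1.8 in.
All pieces are centred on the centroidal y-axis, so I = ΣĪ (holes subtracted) = 2.4234 in⁴.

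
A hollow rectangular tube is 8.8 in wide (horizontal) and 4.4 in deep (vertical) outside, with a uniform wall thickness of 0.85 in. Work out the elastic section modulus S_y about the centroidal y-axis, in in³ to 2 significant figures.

Decompose the section into non-overlapping parts with the origin at the bottom-left of its bounding rectangle.
Outer rectangle: 8.8 × 4.4, A = 38.72 in², x = 4.4 in, Ī = 249.9 in⁴.
Inner void (subtracted): 7.1 × 2.7, A = 19.17 in², x = 4.4 in, Ī = 80.53 in⁴.
By symmetry the centroid is at mid-width, x̄ = 4.4 in.
All pieces are centred on the centroidal y-axis, so I = ΣĪ (holes subtracted) = 169.3 in⁴.
Extreme fibre distance c = 4.4 in; S = I/c = 38.49 in³.

S_y ≈ 38 in³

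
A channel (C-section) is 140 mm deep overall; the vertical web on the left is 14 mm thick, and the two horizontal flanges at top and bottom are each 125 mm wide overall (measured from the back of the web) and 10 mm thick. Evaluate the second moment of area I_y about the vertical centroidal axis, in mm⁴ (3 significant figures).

I_y ≈ 6.38 × 10⁶ mm⁴

Decompose the section into non-overlapping parts with the origin at the bottom-left of its bounding rectangle.
Web: 14 × 140, A = 1 960 mm², x = 7 mm, Ī = 32 013 mm⁴.
Top flange (beyond web): 111 × 10, A = 1 110 mm², x = 69.5 mm, Ī = 1 139 693 mm⁴.
Bottom flange (beyond web): 111 × 10, A = 1 110 mm², x = 69.5 mm, Ī = 1 139 693 mm⁴.
Centroid: x̄ = ΣA·x / ΣA = 40.194 mm.
Transfer each piece to the vertical centroidal axis using Ī + A·d² with d = x − 40.194:
  web: d = -33.194 mm → contributes +2 191 594 mm⁴
  top flange (beyond web): d = 29.306 mm → contributes +2 093 021 mm⁴
  bottom flange (beyond web): d = 29.306 mm → contributes +2 093 021 mm⁴
Total I = 6 377 636 mm⁴.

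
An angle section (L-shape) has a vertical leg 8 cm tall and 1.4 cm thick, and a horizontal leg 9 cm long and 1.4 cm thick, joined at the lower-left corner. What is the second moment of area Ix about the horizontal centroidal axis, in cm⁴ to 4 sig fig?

Ix ≈ 120.9 cm⁴

Split into non-overlapping primitives; take the origin at the lower-left of the bounding box.
Vertical leg: 1.4 × 8, A = 11.2 cm², y = 4 cm, Ī = 59.7333 cm⁴.
Horizontal leg (remainder): 7.6 × 1.4, A = 10.64 cm², y = 0.7 cm, Ī = 1.73787 cm⁴.
Centroid: ȳ = ΣA·y / ΣA = 2.39231 cm.
Transfer each piece to the horizontal centroidal axis using Ī + A·d² with d = y − 2.39231:
  vertical leg: d = 1.60769 cm → contributes +88.6817 cm⁴
  horizontal leg (remainder): d = -1.69231 cm → contributes +32.2098 cm⁴
Total I = 120.892 cm⁴.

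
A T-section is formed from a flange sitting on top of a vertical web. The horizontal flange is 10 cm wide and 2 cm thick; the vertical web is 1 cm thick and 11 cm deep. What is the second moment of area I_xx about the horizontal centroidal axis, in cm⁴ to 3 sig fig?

I_xx ≈ 417 cm⁴

Treat the section as a set of non-overlapping primitives; coordinates are from the bounding-box lower-left.
Flange: 10 × 2, A = 20 cm², y = 12 cm, Ī = 6.6667 cm⁴.
Web: 1 × 11, A = 11 cm², y = 5.5 cm, Ī = 110.92 cm⁴.
Centroid: ȳ = ΣA·y / ΣA = 9.6935 cm.
Transfer each piece to the horizontal centroidal axis using Ī + A·d² with d = y − 9.6935:
  flange: d = 2.3065 cm → contributes +113.06 cm⁴
  web: d = -4.1935 cm → contributes +304.36 cm⁴
Total I = 417.42 cm⁴.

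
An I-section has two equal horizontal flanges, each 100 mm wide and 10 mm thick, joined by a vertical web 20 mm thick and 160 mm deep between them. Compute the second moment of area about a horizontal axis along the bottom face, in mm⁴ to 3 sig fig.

Decompose the section into non-overlapping parts with the origin at the bottom-left of its bounding rectangle.
Bottom flange: 100 × 10, A = 1 000 mm², y = 5 mm, Ī = 8333.3 mm⁴.
Web: 20 × 160, A = 3 200 mm², y = 90 mm, Ī = 6 826 667 mm⁴.
Top flange: 100 × 10, A = 1 000 mm², y = 175 mm, Ī = 8333.3 mm⁴.
Transfer each piece to the bottom edge using Ī + A·d² with d = y − 0:
  bottom flange: d = 5 mm → contributes +33 333 mm⁴
  web: d = 90 mm → contributes +32 746 667 mm⁴
  top flange: d = 175 mm → contributes +30 633 333 mm⁴
Total I = 63 413 333 mm⁴.

I_base ≈ 6.34 × 10⁷ mm⁴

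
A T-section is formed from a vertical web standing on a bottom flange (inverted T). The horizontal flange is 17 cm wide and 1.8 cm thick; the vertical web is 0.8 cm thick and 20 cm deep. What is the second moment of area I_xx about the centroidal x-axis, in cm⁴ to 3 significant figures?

Treat the section as a set of non-overlapping primitives; coordinates are from the bounding-box lower-left.
Flange: 17 × 1.8, A = 30.6 cm², y = 0.9 cm, Ī = 8.262 cm⁴.
Web: 0.8 × 20, A = 16 cm², y = 11.8 cm, Ī = 533.33 cm⁴.
Centroid: ȳ = ΣA·y / ΣA = 4.6425 cm.
Transfer each piece to the centroidal x-axis using Ī + A·d² with d = y − 4.6425:
  flange: d = -3.7425 cm → contributes +436.85 cm⁴
  web: d = 7.1575 cm → contributes +1 353 cm⁴
Total I = 1789.9 cm⁴.

I_xx ≈ 1790 cm⁴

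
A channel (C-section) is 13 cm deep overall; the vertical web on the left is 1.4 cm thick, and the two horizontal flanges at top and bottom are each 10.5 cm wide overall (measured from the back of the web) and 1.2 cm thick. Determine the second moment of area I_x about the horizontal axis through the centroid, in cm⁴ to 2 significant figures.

I_x ≈ 1000 cm⁴

Break the section into simple shapes (no overlaps), measuring from the bottom-left corner of the bounding box.
Web: 1.4 × 13, A = 18.2 cm², y = 6.5 cm, Ī = 256.3 cm⁴.
Top flange (beyond web): 9.1 × 1.2, A = 10.92 cm², y = 12.4 cm, Ī = 1.31 cm⁴.
Bottom flange (beyond web): 9.1 × 1.2, A = 10.92 cm², y = 0.6 cm, Ī = 1.31 cm⁴.
By symmetry the centroid is at mid-height, ȳ = 6.5 cm.
Transfer each piece to the horizontal axis through the centroid using Ī + A·d² with d = y − 6.5:
  web: d = 0 cm → contributes +256.3 cm⁴
  top flange (beyond web): d = 5.9 cm → contributes +381.4 cm⁴
  bottom flange (beyond web): d = -5.9 cm → contributes +381.4 cm⁴
Total I = 1 019 cm⁴.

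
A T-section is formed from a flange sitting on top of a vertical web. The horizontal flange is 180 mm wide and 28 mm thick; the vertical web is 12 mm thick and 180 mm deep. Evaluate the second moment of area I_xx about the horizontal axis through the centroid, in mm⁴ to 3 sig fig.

I_xx ≈ 2.25 × 10⁷ mm⁴

Break the section into simple shapes (no overlaps), measuring from the bottom-left corner of the bounding box.
Flange: 180 × 28, A = 5 040 mm², y = 194 mm, Ī = 329 280 mm⁴.
Web: 12 × 180, A = 2 160 mm², y = 90 mm, Ī = 5 832 000 mm⁴.
Centroid: ȳ = ΣA·y / ΣA = 162.8 mm.
Transfer each piece to the horizontal axis through the centroid using Ī + A·d² with d = y − 162.8:
  flange: d = 31.2 mm → contributes +5 235 418 mm⁴
  web: d = -72.8 mm → contributes +17 279 654 mm⁴
Total I = 22 515 072 mm⁴.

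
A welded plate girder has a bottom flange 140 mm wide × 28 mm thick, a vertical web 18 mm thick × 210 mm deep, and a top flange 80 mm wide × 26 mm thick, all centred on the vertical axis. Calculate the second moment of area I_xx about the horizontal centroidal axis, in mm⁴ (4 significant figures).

I_xx ≈ 9.374 × 10⁷ mm⁴

Treat the section as a set of non-overlapping primitives; coordinates are from the bounding-box lower-left.
Bottom plate: 140 × 28, A = 3 920 mm², y = 14 mm, Ī = 256 107 mm⁴.
Web plate: 18 × 210, A = 3 780 mm², y = 133 mm, Ī = 13 891 500 mm⁴.
Top plate: 80 × 26, A = 2 080 mm², y = 251 mm, Ī = 117 173 mm⁴.
Centroid: ȳ = ΣA·y / ΣA = 110.399 mm.
Transfer each piece to the horizontal centroidal axis using Ī + A·d² with d = y − 110.399:
  bottom plate: d = -96.3988 mm → contributes +36 683 583 mm⁴
  web plate: d = 22.6012 mm → contributes +15 822 382 mm⁴
  top plate: d = 140.601 mm → contributes +41 236 080 mm⁴
Total I = 93 742 045 mm⁴.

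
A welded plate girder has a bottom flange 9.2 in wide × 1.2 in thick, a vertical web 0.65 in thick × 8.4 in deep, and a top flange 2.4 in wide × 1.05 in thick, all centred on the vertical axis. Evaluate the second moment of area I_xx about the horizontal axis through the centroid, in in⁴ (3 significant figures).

I_xx ≈ 256 in⁴

Split into non-overlapping primitives; take the origin at the lower-left of the bounding box.
Bottom plate: 9.2 × 1.2, A = 11.04 in², y = 0.6 in, Ī = 1.3248 in⁴.
Web plate: 0.65 × 8.4, A = 5.46 in², y = 5.4 in, Ī = 32.105 in⁴.
Top plate: 2.4 × 1.05, A = 2.52 in², y = 10.125 in, Ī = 0.23153 in⁴.
Centroid: ȳ = ΣA·y / ΣA = 3.2399 in.
Transfer each piece to the horizontal axis through the centroid using Ī + A·d² with d = y − 3.2399:
  bottom plate: d = -2.6399 in → contributes +78.264 in⁴
  web plate: d = 2.1601 in → contributes +57.581 in⁴
  top plate: d = 6.8851 in → contributes +119.69 in⁴
Total I = 255.54 in⁴.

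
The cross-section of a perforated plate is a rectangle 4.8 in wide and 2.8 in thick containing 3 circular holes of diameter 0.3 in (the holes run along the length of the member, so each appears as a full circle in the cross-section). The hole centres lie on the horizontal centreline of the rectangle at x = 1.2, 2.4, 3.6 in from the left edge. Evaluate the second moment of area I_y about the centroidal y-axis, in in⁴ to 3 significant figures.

I_y ≈ 25.6 in⁴

Split into non-overlapping primitives; take the origin at the lower-left of the bounding box.
Plate: 4.8 × 2.8, A = 13.44 in², x = 2.4 in, Ī = 25.805 in⁴.
Hole 1 (subtracted): ⌀0.3, A = 0.070686 in², x = 1.2 in, Ī = 0.00039761 in⁴.
Hole 2 (subtracted): ⌀0.3, A = 0.070686 in², x = 2.4 in, Ī = 0.00039761 in⁴.
Hole 3 (subtracted): ⌀0.3, A = 0.070686 in², x = 3.6 in, Ī = 0.00039761 in⁴.
By symmetry the centroid is at mid-width, x̄ = 2.4 in.
Transfer each piece to the centroidal y-axis using Ī + A·d² with d = x − 2.4:
  plate: d = 0 in → contributes +25.805 in⁴
  hole 1: d = -1.2 in → contributes −0.10219 in⁴
  hole 2: d = 0 in → contributes −0.00039761 in⁴
  hole 3: d = 1.2 in → contributes −0.10219 in⁴
Total I = 25.6 in⁴.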